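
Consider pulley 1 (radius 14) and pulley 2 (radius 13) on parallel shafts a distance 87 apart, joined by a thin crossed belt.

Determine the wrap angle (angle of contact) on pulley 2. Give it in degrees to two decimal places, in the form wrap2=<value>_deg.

crossed belt: β = asin((r1+r2)/C) = asin(27/87) = 18.0800°
wrap1 = wrap2 = π + 2β = 216.1600°

wrap2=216.16_deg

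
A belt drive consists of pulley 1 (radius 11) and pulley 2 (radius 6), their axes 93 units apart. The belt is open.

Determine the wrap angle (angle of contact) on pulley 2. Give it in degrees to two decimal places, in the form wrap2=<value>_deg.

open belt: β = asin((r2−r1)/C) = asin(-5/93) = -3.0819°
wrap1 = π − 2β = 186.1638°
wrap2 = π + 2β = 173.8362°

wrap2=173.84_deg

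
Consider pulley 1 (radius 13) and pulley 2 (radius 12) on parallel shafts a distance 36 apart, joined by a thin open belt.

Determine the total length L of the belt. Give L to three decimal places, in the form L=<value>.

open belt: β = asin((r2−r1)/C) = asin(-1/36) = -1.5918°
wrap1 = π − 2β = 183.1835°
wrap2 = π + 2β = 176.8165°
tangent length = C·cosβ = 35.9861
L = r1·wrap1 + r2·wrap2 + 2·C·cosβ = 13·3.1972 + 12·3.0860 + 2·35.9861 = 150.5676

L=150.568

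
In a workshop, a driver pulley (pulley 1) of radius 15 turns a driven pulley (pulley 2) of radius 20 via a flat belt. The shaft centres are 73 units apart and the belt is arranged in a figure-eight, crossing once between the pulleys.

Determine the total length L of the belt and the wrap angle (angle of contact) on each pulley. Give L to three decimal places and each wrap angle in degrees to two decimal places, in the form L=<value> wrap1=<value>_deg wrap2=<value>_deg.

L=273.083 wrap1=237.30_deg wrap2=237.30_deg

crossed belt: β = asin((r1+r2)/C) = asin(35/73) = 28.6496°
wrap1 = wrap2 = π + 2β = 237.2992°
tangent length = C·cosβ = 64.0625
L = (r1+r2)·wrap + 2·C·cosβ = 35·4.1417 + 2·64.0625 = 273.0828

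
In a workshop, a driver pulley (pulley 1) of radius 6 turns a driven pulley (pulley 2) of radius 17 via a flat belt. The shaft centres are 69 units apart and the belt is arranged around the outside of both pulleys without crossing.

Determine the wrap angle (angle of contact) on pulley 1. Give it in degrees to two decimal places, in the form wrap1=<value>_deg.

open belt: β = asin((r2−r1)/C) = asin(11/69) = 9.1732°
wrap1 = π − 2β = 161.6535°
wrap2 = π + 2β = 198.3465°

wrap1=161.65_deg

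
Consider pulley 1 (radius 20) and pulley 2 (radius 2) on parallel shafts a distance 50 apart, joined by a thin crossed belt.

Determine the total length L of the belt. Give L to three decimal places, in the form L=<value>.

L=178.961

crossed belt: β = asin((r1+r2)/C) = asin(22/50) = 26.1039°
wrap1 = wrap2 = π + 2β = 232.2078°
tangent length = C·cosβ = 44.8999
L = (r1+r2)·wrap + 2·C·cosβ = 22·4.0528 + 2·44.8999 = 178.9612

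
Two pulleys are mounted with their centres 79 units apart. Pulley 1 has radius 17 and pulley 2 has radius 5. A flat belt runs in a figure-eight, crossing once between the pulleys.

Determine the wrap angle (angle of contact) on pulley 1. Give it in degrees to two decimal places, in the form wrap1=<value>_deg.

crossed belt: β = asin((r1+r2)/C) = asin(22/79) = 16.1696°
wrap1 = wrap2 = π + 2β = 212.3391°

wrap1=212.34_deg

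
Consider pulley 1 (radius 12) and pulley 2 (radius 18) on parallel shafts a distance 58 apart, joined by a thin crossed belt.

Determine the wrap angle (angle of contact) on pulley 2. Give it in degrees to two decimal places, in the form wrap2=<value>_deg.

wrap2=242.29_deg

crossed belt: β = asin((r1+r2)/C) = asin(30/58) = 31.1474°
wrap1 = wrap2 = π + 2β = 242.2948°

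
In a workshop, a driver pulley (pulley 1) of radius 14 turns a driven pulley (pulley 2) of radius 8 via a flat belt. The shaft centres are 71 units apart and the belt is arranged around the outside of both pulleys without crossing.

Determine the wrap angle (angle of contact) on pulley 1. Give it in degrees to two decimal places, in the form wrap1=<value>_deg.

open belt: β = asin((r2−r1)/C) = asin(-6/71) = -4.8477°
wrap1 = π − 2β = 189.6954°
wrap2 = π + 2β = 170.3046°

wrap1=189.70_deg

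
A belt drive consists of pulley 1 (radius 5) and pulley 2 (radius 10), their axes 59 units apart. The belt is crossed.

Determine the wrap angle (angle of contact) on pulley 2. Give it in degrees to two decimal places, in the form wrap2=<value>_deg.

wrap2=209.46_deg

crossed belt: β = asin((r1+r2)/C) = asin(15/59) = 14.7284°
wrap1 = wrap2 = π + 2β = 209.4568°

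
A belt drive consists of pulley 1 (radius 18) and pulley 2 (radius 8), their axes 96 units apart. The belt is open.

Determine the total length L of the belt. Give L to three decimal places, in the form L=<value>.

open belt: β = asin((r2−r1)/C) = asin(-10/96) = -5.9792°
wrap1 = π − 2β = 191.9583°
wrap2 = π + 2β = 168.0417°
tangent length = C·cosβ = 95.4777
L = r1·wrap1 + r2·wrap2 + 2·C·cosβ = 18·3.3503 + 8·2.9329 + 2·95.4777 = 274.7240

L=274.724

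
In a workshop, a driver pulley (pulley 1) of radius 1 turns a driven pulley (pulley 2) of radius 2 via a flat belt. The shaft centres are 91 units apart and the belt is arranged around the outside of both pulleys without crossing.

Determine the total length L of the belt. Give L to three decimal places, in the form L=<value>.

L=191.436

open belt: β = asin((r2−r1)/C) = asin(1/91) = 0.6296°
wrap1 = π − 2β = 178.7407°
wrap2 = π + 2β = 181.2593°
tangent length = C·cosβ = 90.9945
L = r1·wrap1 + r2·wrap2 + 2·C·cosβ = 1·3.1196 + 2·3.1636 + 2·90.9945 = 191.4358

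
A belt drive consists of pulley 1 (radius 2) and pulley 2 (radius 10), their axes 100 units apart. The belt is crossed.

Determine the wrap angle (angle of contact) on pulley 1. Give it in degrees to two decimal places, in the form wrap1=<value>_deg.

wrap1=193.78_deg

crossed belt: β = asin((r1+r2)/C) = asin(12/100) = 6.8921°
wrap1 = wrap2 = π + 2β = 193.7842°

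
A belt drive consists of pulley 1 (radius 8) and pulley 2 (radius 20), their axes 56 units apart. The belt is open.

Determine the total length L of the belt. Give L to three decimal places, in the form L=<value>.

open belt: β = asin((r2−r1)/C) = asin(12/56) = 12.3736°
wrap1 = π − 2β = 155.2527°
wrap2 = π + 2β = 204.7473°
tangent length = C·cosβ = 54.6992
L = r1·wrap1 + r2·wrap2 + 2·C·cosβ = 8·2.7097 + 20·3.5735 + 2·54.6992 = 202.5460

L=202.546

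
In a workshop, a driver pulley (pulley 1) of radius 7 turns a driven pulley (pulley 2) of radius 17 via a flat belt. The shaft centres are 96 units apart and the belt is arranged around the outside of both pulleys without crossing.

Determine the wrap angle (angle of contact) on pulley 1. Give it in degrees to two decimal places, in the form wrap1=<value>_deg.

wrap1=168.04_deg

open belt: β = asin((r2−r1)/C) = asin(10/96) = 5.9792°
wrap1 = π − 2β = 168.0417°
wrap2 = π + 2β = 191.9583°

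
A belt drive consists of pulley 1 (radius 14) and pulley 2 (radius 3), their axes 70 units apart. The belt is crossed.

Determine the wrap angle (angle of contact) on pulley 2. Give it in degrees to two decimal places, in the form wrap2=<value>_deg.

wrap2=208.11_deg

crossed belt: β = asin((r1+r2)/C) = asin(17/70) = 14.0552°
wrap1 = wrap2 = π + 2β = 208.1105°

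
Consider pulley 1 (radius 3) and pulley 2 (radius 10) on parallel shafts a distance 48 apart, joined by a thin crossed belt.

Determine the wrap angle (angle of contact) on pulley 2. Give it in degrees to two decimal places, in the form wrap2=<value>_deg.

wrap2=211.43_deg

crossed belt: β = asin((r1+r2)/C) = asin(13/48) = 15.7139°
wrap1 = wrap2 = π + 2β = 211.4277°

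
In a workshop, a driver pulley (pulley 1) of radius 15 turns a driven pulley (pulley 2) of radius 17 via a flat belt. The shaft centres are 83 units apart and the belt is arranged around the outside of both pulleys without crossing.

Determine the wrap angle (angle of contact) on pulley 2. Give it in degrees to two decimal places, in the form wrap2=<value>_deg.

open belt: β = asin((r2−r1)/C) = asin(2/83) = 1.3808°
wrap1 = π − 2β = 177.2385°
wrap2 = π + 2β = 182.7615°

wrap2=182.76_deg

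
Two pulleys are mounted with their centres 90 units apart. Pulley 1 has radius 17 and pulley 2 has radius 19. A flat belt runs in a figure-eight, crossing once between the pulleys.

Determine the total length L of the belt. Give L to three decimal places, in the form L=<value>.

L=307.699

crossed belt: β = asin((r1+r2)/C) = asin(36/90) = 23.5782°
wrap1 = wrap2 = π + 2β = 227.1564°
tangent length = C·cosβ = 82.4864
L = (r1+r2)·wrap + 2·C·cosβ = 36·3.9646 + 2·82.4864 = 307.6993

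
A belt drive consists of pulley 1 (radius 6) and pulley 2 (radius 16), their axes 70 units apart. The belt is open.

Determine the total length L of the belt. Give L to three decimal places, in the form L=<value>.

open belt: β = asin((r2−r1)/C) = asin(10/70) = 8.2132°
wrap1 = π − 2β = 163.5736°
wrap2 = π + 2β = 196.4264°
tangent length = C·cosβ = 69.2820
L = r1·wrap1 + r2·wrap2 + 2·C·cosβ = 6·2.8549 + 16·3.4283 + 2·69.2820 = 210.5461

L=210.546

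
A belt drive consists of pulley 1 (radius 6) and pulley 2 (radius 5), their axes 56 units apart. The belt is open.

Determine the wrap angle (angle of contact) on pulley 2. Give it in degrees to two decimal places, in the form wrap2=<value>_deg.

wrap2=177.95_deg

open belt: β = asin((r2−r1)/C) = asin(-1/56) = -1.0232°
wrap1 = π − 2β = 182.0464°
wrap2 = π + 2β = 177.9536°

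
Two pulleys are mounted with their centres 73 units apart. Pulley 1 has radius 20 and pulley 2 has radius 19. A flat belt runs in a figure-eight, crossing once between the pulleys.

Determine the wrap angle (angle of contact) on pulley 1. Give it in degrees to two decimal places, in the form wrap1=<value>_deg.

wrap1=244.59_deg

crossed belt: β = asin((r1+r2)/C) = asin(39/73) = 32.2928°
wrap1 = wrap2 = π + 2β = 244.5857°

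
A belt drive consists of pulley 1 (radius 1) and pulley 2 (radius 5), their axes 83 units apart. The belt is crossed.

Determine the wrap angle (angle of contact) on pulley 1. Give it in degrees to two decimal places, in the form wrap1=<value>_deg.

crossed belt: β = asin((r1+r2)/C) = asin(6/83) = 4.1455°
wrap1 = wrap2 = π + 2β = 188.2910°

wrap1=188.29_deg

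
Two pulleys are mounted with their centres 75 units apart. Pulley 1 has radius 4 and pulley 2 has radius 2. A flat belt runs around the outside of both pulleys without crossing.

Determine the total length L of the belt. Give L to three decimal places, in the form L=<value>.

open belt: β = asin((r2−r1)/C) = asin(-2/75) = -1.5281°
wrap1 = π − 2β = 183.0561°
wrap2 = π + 2β = 176.9439°
tangent length = C·cosβ = 74.9733
L = r1·wrap1 + r2·wrap2 + 2·C·cosβ = 4·3.1949 + 2·3.0883 + 2·74.9733 = 168.9029

L=168.903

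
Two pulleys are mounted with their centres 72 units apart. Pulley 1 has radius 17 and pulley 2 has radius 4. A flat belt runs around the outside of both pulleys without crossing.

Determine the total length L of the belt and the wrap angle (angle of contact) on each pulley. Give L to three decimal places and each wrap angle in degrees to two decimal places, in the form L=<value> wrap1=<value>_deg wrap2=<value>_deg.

open belt: β = asin((r2−r1)/C) = asin(-13/72) = -10.4021°
wrap1 = π − 2β = 200.8042°
wrap2 = π + 2β = 159.1958°
tangent length = C·cosβ = 70.8167
L = r1·wrap1 + r2·wrap2 + 2·C·cosβ = 17·3.5047 + 4·2.7785 + 2·70.8167 = 212.3271

L=212.327 wrap1=200.80_deg wrap2=159.20_deg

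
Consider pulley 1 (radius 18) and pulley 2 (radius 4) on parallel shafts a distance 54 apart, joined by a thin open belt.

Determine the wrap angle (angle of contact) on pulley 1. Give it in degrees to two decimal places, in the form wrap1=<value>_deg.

open belt: β = asin((r2−r1)/C) = asin(-14/54) = -15.0261°
wrap1 = π − 2β = 210.0522°
wrap2 = π + 2β = 149.9478°

wrap1=210.05_deg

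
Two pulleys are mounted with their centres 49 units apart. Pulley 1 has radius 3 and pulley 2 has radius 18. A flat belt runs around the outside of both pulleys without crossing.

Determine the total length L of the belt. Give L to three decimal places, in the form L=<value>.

open belt: β = asin((r2−r1)/C) = asin(15/49) = 17.8257°
wrap1 = π − 2β = 144.3486°
wrap2 = π + 2β = 215.6514°
tangent length = C·cosβ = 46.6476
L = r1·wrap1 + r2·wrap2 + 2·C·cosβ = 3·2.5194 + 18·3.7638 + 2·46.6476 = 168.6022

L=168.602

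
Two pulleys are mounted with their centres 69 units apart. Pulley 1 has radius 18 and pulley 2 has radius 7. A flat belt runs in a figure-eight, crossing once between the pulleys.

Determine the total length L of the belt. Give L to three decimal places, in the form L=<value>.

crossed belt: β = asin((r1+r2)/C) = asin(25/69) = 21.2427°
wrap1 = wrap2 = π + 2β = 222.4853°
tangent length = C·cosβ = 64.3117
L = (r1+r2)·wrap + 2·C·cosβ = 25·3.8831 + 2·64.3117 = 225.7010

L=225.701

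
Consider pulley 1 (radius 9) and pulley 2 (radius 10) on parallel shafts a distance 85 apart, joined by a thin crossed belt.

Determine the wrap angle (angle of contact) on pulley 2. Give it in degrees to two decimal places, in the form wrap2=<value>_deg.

crossed belt: β = asin((r1+r2)/C) = asin(19/85) = 12.9164°
wrap1 = wrap2 = π + 2β = 205.8328°

wrap2=205.83_deg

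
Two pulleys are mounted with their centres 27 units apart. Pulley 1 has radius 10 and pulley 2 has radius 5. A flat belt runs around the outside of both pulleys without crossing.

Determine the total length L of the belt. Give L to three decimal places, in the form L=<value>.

L=102.052

open belt: β = asin((r2−r1)/C) = asin(-5/27) = -10.6719°
wrap1 = π − 2β = 201.3439°
wrap2 = π + 2β = 158.6561°
tangent length = C·cosβ = 26.5330
L = r1·wrap1 + r2·wrap2 + 2·C·cosβ = 10·3.5141 + 5·2.7691 + 2·26.5330 = 102.0525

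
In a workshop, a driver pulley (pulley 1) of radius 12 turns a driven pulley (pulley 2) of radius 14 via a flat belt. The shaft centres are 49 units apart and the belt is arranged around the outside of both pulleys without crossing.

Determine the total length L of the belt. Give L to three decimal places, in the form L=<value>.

L=179.763

open belt: β = asin((r2−r1)/C) = asin(2/49) = 2.3393°
wrap1 = π − 2β = 175.3215°
wrap2 = π + 2β = 184.6785°
tangent length = C·cosβ = 48.9592
L = r1·wrap1 + r2·wrap2 + 2·C·cosβ = 12·3.0599 + 14·3.2232 + 2·48.9592 = 179.7631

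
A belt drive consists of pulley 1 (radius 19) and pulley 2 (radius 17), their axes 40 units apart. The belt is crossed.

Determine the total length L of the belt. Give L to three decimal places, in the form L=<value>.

crossed belt: β = asin((r1+r2)/C) = asin(36/40) = 64.1581°
wrap1 = wrap2 = π + 2β = 308.3161°
tangent length = C·cosβ = 17.4356
L = (r1+r2)·wrap + 2·C·cosβ = 36·5.3811 + 2·17.4356 = 228.5919

L=228.592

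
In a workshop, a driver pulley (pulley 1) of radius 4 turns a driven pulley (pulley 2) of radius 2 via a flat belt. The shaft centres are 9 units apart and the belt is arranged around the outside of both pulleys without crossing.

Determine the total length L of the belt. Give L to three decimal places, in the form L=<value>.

open belt: β = asin((r2−r1)/C) = asin(-2/9) = -12.8396°
wrap1 = π − 2β = 205.6792°
wrap2 = π + 2β = 154.3208°
tangent length = C·cosβ = 8.7750
L = r1·wrap1 + r2·wrap2 + 2·C·cosβ = 4·3.5898 + 2·2.6934 + 2·8.7750 = 37.2959

L=37.296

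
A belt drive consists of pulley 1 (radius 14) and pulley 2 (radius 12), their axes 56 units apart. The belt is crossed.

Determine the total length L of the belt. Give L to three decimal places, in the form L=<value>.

crossed belt: β = asin((r1+r2)/C) = asin(26/56) = 27.6640°
wrap1 = wrap2 = π + 2β = 235.3280°
tangent length = C·cosβ = 49.5984
L = (r1+r2)·wrap + 2·C·cosβ = 26·4.1072 + 2·49.5984 = 205.9852

L=205.985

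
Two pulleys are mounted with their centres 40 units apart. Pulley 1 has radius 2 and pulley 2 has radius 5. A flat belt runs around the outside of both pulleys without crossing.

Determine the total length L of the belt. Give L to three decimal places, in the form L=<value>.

L=102.216

open belt: β = asin((r2−r1)/C) = asin(3/40) = 4.3012°
wrap1 = π − 2β = 171.3976°
wrap2 = π + 2β = 188.6024°
tangent length = C·cosβ = 39.8873
L = r1·wrap1 + r2·wrap2 + 2·C·cosβ = 2·2.9915 + 5·3.2917 + 2·39.8873 = 102.2163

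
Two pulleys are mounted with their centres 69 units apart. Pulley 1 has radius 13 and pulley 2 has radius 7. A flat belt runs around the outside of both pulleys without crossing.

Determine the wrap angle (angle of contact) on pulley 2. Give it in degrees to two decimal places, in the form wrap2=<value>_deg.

open belt: β = asin((r2−r1)/C) = asin(-6/69) = -4.9885°
wrap1 = π − 2β = 189.9771°
wrap2 = π + 2β = 170.0229°

wrap2=170.02_deg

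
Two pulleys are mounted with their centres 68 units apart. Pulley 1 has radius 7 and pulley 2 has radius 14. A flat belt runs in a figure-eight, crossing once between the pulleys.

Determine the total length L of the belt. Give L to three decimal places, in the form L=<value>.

crossed belt: β = asin((r1+r2)/C) = asin(21/68) = 17.9883°
wrap1 = wrap2 = π + 2β = 215.9767°
tangent length = C·cosβ = 64.6761
L = (r1+r2)·wrap + 2·C·cosβ = 21·3.7695 + 2·64.6761 = 208.5118

L=208.512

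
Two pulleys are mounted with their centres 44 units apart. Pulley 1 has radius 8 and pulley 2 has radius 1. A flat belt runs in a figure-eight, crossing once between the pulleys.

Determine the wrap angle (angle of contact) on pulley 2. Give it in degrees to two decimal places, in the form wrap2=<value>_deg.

crossed belt: β = asin((r1+r2)/C) = asin(9/44) = 11.8029°
wrap1 = wrap2 = π + 2β = 203.6058°

wrap2=203.61_deg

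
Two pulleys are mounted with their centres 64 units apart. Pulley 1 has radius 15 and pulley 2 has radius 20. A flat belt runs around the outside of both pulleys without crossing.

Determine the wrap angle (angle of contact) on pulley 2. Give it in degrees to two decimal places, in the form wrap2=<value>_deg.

open belt: β = asin((r2−r1)/C) = asin(5/64) = 4.4808°
wrap1 = π − 2β = 171.0384°
wrap2 = π + 2β = 188.9616°

wrap2=188.96_deg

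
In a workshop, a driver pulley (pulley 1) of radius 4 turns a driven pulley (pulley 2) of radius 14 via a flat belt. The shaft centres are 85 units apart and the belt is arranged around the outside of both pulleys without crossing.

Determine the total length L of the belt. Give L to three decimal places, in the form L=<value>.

L=227.727

open belt: β = asin((r2−r1)/C) = asin(10/85) = 6.7563°
wrap1 = π − 2β = 166.4873°
wrap2 = π + 2β = 193.5127°
tangent length = C·cosβ = 84.4097
L = r1·wrap1 + r2·wrap2 + 2·C·cosβ = 4·2.9058 + 14·3.3774 + 2·84.4097 = 227.7265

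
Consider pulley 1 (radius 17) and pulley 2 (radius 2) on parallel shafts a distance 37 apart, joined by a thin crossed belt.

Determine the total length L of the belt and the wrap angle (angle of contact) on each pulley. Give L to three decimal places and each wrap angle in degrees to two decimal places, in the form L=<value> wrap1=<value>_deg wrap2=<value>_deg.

L=143.681 wrap1=241.80_deg wrap2=241.80_deg

crossed belt: β = asin((r1+r2)/C) = asin(19/37) = 30.8981°
wrap1 = wrap2 = π + 2β = 241.7963°
tangent length = C·cosβ = 31.7490
L = (r1+r2)·wrap + 2·C·cosβ = 19·4.2201 + 2·31.7490 = 143.6807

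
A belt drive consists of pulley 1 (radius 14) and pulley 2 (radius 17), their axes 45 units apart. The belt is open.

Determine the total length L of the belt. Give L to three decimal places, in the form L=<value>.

open belt: β = asin((r2−r1)/C) = asin(3/45) = 3.8226°
wrap1 = π − 2β = 172.3549°
wrap2 = π + 2β = 187.6451°
tangent length = C·cosβ = 44.8999
L = r1·wrap1 + r2·wrap2 + 2·C·cosβ = 14·3.0082 + 17·3.2750 + 2·44.8999 = 187.5894

L=187.589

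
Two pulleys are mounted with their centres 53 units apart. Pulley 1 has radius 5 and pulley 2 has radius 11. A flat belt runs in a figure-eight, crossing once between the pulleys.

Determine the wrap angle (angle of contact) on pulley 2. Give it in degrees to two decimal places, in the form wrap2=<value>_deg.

crossed belt: β = asin((r1+r2)/C) = asin(16/53) = 17.5710°
wrap1 = wrap2 = π + 2β = 215.1419°

wrap2=215.14_deg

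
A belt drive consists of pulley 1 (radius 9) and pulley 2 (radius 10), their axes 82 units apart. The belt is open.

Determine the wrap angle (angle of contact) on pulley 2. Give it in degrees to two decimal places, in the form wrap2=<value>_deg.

open belt: β = asin((r2−r1)/C) = asin(1/82) = 0.6987°
wrap1 = π − 2β = 178.6025°
wrap2 = π + 2β = 181.3975°

wrap2=181.40_deg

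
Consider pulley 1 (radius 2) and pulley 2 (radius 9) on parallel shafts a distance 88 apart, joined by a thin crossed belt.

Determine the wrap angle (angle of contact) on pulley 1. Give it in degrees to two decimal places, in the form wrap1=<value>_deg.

wrap1=194.36_deg

crossed belt: β = asin((r1+r2)/C) = asin(11/88) = 7.1808°
wrap1 = wrap2 = π + 2β = 194.3615°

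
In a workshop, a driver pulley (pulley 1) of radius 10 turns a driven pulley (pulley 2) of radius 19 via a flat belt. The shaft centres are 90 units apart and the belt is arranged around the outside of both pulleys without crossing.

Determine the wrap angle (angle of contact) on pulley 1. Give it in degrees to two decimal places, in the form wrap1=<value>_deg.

wrap1=168.52_deg

open belt: β = asin((r2−r1)/C) = asin(9/90) = 5.7392°
wrap1 = π − 2β = 168.5217°
wrap2 = π + 2β = 191.4783°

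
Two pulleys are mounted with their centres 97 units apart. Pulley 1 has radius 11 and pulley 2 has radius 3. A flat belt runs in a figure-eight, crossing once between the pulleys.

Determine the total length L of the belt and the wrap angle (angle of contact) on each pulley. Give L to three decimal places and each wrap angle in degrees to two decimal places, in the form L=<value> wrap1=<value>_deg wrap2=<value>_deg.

crossed belt: β = asin((r1+r2)/C) = asin(14/97) = 8.2985°
wrap1 = wrap2 = π + 2β = 196.5970°
tangent length = C·cosβ = 95.9844
L = (r1+r2)·wrap + 2·C·cosβ = 14·3.4313 + 2·95.9844 = 240.0064

L=240.006 wrap1=196.60_deg wrap2=196.60_deg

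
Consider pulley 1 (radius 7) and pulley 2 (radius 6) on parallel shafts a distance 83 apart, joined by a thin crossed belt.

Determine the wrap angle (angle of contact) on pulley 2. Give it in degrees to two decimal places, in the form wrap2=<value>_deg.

wrap2=198.02_deg

crossed belt: β = asin((r1+r2)/C) = asin(13/83) = 9.0111°
wrap1 = wrap2 = π + 2β = 198.0223°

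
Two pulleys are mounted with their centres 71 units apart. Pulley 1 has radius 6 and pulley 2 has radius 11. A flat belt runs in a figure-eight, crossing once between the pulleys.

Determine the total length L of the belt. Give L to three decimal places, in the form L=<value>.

crossed belt: β = asin((r1+r2)/C) = asin(17/71) = 13.8533°
wrap1 = wrap2 = π + 2β = 207.7066°
tangent length = C·cosβ = 68.9348
L = (r1+r2)·wrap + 2·C·cosβ = 17·3.6252 + 2·68.9348 = 199.4973

L=199.497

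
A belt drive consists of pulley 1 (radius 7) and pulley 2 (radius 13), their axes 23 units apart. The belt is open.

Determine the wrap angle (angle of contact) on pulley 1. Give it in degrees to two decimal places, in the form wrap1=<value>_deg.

open belt: β = asin((r2−r1)/C) = asin(6/23) = 15.1217°
wrap1 = π − 2β = 149.7567°
wrap2 = π + 2β = 210.2433°

wrap1=149.76_deg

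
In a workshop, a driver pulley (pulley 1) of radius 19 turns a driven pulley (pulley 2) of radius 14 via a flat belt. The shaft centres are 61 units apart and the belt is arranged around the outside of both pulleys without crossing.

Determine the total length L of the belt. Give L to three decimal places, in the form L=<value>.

open belt: β = asin((r2−r1)/C) = asin(-5/61) = -4.7017°
wrap1 = π − 2β = 189.4033°
wrap2 = π + 2β = 170.5967°
tangent length = C·cosβ = 60.7947
L = r1·wrap1 + r2·wrap2 + 2·C·cosβ = 19·3.3057 + 14·2.9775 + 2·60.7947 = 226.0826

L=226.083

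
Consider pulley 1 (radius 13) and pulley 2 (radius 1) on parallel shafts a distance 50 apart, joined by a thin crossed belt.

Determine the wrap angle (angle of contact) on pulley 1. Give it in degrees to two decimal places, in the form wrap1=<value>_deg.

wrap1=212.52_deg

crossed belt: β = asin((r1+r2)/C) = asin(14/50) = 16.2602°
wrap1 = wrap2 = π + 2β = 212.5204°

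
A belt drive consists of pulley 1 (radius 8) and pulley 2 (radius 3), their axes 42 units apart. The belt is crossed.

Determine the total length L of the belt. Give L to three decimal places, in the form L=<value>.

crossed belt: β = asin((r1+r2)/C) = asin(11/42) = 15.1831°
wrap1 = wrap2 = π + 2β = 210.3662°
tangent length = C·cosβ = 40.5339
L = (r1+r2)·wrap + 2·C·cosβ = 11·3.6716 + 2·40.5339 = 121.4553

L=121.455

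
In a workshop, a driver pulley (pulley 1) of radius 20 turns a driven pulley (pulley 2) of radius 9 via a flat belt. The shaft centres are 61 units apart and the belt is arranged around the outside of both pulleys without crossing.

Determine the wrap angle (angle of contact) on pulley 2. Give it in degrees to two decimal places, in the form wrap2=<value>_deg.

open belt: β = asin((r2−r1)/C) = asin(-11/61) = -10.3889°
wrap1 = π − 2β = 200.7777°
wrap2 = π + 2β = 159.2223°

wrap2=159.22_deg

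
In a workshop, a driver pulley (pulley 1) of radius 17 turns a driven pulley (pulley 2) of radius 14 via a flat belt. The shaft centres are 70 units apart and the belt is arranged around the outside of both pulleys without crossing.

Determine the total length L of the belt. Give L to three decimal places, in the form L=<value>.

open belt: β = asin((r2−r1)/C) = asin(-3/70) = -2.4563°
wrap1 = π − 2β = 184.9126°
wrap2 = π + 2β = 175.0874°
tangent length = C·cosβ = 69.9357
L = r1·wrap1 + r2·wrap2 + 2·C·cosβ = 17·3.2273 + 14·3.0559 + 2·69.9357 = 237.5180

L=237.518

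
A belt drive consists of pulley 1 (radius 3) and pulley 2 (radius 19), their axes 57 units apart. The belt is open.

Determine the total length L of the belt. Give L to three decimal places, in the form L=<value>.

open belt: β = asin((r2−r1)/C) = asin(16/57) = 16.3021°
wrap1 = π − 2β = 147.3958°
wrap2 = π + 2β = 212.6042°
tangent length = C·cosβ = 54.7083
L = r1·wrap1 + r2·wrap2 + 2·C·cosβ = 3·2.5725 + 19·3.7106 + 2·54.7083 = 187.6365

L=187.636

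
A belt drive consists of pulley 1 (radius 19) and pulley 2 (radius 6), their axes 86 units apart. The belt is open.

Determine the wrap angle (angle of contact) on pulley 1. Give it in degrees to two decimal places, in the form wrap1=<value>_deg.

open belt: β = asin((r2−r1)/C) = asin(-13/86) = -8.6943°
wrap1 = π − 2β = 197.3886°
wrap2 = π + 2β = 162.6114°

wrap1=197.39_deg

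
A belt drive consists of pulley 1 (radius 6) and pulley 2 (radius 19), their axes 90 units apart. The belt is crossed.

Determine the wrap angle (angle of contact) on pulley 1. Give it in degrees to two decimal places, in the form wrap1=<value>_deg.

wrap1=212.26_deg

crossed belt: β = asin((r1+r2)/C) = asin(25/90) = 16.1276°
wrap1 = wrap2 = π + 2β = 212.2552°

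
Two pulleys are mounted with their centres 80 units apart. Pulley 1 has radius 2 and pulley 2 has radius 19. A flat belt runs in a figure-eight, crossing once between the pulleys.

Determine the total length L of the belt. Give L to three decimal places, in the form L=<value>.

crossed belt: β = asin((r1+r2)/C) = asin(21/80) = 15.2185°
wrap1 = wrap2 = π + 2β = 210.4369°
tangent length = C·cosβ = 77.1946
L = (r1+r2)·wrap + 2·C·cosβ = 21·3.6728 + 2·77.1946 = 231.5183

L=231.518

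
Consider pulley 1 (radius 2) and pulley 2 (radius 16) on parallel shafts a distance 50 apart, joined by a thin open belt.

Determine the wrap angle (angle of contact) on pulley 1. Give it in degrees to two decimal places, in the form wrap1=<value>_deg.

wrap1=147.48_deg

open belt: β = asin((r2−r1)/C) = asin(14/50) = 16.2602°
wrap1 = π − 2β = 147.4796°
wrap2 = π + 2β = 212.5204°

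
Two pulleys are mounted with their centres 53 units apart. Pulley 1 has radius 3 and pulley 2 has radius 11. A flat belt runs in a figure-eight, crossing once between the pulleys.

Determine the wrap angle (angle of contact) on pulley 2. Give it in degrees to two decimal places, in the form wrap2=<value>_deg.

crossed belt: β = asin((r1+r2)/C) = asin(14/53) = 15.3165°
wrap1 = wrap2 = π + 2β = 210.6330°

wrap2=210.63_deg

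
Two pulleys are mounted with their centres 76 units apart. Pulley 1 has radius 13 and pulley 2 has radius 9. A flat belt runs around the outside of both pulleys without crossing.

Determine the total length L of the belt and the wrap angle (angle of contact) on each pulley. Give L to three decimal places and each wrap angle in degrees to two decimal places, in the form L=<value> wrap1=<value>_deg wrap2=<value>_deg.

L=221.326 wrap1=186.03_deg wrap2=173.97_deg

open belt: β = asin((r2−r1)/C) = asin(-4/76) = -3.0170°
wrap1 = π − 2β = 186.0339°
wrap2 = π + 2β = 173.9661°
tangent length = C·cosβ = 75.8947
L = r1·wrap1 + r2·wrap2 + 2·C·cosβ = 13·3.2469 + 9·3.0363 + 2·75.8947 = 221.3256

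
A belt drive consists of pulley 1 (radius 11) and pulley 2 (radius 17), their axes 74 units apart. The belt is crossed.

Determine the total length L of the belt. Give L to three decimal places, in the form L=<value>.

crossed belt: β = asin((r1+r2)/C) = asin(28/74) = 22.2333°
wrap1 = wrap2 = π + 2β = 224.4665°
tangent length = C·cosβ = 68.4982
L = (r1+r2)·wrap + 2·C·cosβ = 28·3.9177 + 2·68.4982 = 246.6914

L=246.691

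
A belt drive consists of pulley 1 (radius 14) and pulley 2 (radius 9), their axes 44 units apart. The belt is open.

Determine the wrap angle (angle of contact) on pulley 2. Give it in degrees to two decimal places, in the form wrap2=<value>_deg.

open belt: β = asin((r2−r1)/C) = asin(-5/44) = -6.5250°
wrap1 = π − 2β = 193.0500°
wrap2 = π + 2β = 166.9500°

wrap2=166.95_deg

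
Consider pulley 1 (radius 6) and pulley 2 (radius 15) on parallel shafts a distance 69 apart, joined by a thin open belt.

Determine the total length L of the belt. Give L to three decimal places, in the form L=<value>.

L=205.149

open belt: β = asin((r2−r1)/C) = asin(9/69) = 7.4947°
wrap1 = π − 2β = 165.0106°
wrap2 = π + 2β = 194.9894°
tangent length = C·cosβ = 68.4105
L = r1·wrap1 + r2·wrap2 + 2·C·cosβ = 6·2.8800 + 15·3.4032 + 2·68.4105 = 205.1490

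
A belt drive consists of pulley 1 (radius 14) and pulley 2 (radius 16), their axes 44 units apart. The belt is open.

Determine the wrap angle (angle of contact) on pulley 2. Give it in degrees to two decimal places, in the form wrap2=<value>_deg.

wrap2=185.21_deg

open belt: β = asin((r2−r1)/C) = asin(2/44) = 2.6053°
wrap1 = π − 2β = 174.7895°
wrap2 = π + 2β = 185.2105°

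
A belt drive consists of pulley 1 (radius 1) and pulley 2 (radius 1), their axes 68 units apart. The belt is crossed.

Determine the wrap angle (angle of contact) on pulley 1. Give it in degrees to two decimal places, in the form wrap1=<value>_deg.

wrap1=183.37_deg

crossed belt: β = asin((r1+r2)/C) = asin(2/68) = 1.6854°
wrap1 = wrap2 = π + 2β = 183.3708°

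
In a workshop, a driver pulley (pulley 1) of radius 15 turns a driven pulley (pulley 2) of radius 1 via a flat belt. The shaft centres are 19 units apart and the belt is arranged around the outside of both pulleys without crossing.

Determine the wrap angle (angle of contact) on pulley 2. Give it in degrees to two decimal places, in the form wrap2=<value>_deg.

wrap2=85.07_deg

open belt: β = asin((r2−r1)/C) = asin(-14/19) = -47.4631°
wrap1 = π − 2β = 274.9262°
wrap2 = π + 2β = 85.0738°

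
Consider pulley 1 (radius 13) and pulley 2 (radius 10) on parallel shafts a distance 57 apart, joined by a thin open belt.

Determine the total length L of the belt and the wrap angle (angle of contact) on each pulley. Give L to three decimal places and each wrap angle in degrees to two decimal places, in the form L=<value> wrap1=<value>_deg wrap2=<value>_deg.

L=186.415 wrap1=186.03_deg wrap2=173.97_deg

open belt: β = asin((r2−r1)/C) = asin(-3/57) = -3.0170°
wrap1 = π − 2β = 186.0339°
wrap2 = π + 2β = 173.9661°
tangent length = C·cosβ = 56.9210
L = r1·wrap1 + r2·wrap2 + 2·C·cosβ = 13·3.2469 + 10·3.0363 + 2·56.9210 = 186.4146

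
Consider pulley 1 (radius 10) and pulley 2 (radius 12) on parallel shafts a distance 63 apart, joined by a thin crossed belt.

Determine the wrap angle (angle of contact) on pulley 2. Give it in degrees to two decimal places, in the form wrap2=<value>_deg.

crossed belt: β = asin((r1+r2)/C) = asin(22/63) = 20.4388°
wrap1 = wrap2 = π + 2β = 220.8776°

wrap2=220.88_deg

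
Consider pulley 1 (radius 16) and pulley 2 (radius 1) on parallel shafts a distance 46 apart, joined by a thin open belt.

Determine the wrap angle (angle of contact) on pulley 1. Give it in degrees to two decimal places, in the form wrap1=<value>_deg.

open belt: β = asin((r2−r1)/C) = asin(-15/46) = -19.0314°
wrap1 = π − 2β = 218.0629°
wrap2 = π + 2β = 141.9371°

wrap1=218.06_deg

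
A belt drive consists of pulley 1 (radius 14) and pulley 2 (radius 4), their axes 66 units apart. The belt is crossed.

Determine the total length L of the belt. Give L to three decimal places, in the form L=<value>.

crossed belt: β = asin((r1+r2)/C) = asin(18/66) = 15.8266°
wrap1 = wrap2 = π + 2β = 211.6532°
tangent length = C·cosβ = 63.4980
L = (r1+r2)·wrap + 2·C·cosβ = 18·3.6940 + 2·63.4980 = 193.4889

L=193.489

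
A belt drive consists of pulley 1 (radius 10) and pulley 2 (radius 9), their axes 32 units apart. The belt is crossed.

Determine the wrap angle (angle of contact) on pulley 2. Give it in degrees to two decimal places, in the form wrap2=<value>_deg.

crossed belt: β = asin((r1+r2)/C) = asin(19/32) = 36.4236°
wrap1 = wrap2 = π + 2β = 252.8471°

wrap2=252.85_deg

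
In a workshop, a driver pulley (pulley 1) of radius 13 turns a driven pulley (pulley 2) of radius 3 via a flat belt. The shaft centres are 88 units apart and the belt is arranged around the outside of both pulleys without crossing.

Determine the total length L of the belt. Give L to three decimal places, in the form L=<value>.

L=227.403

open belt: β = asin((r2−r1)/C) = asin(-10/88) = -6.5250°
wrap1 = π − 2β = 193.0500°
wrap2 = π + 2β = 166.9500°
tangent length = C·cosβ = 87.4300
L = r1·wrap1 + r2·wrap2 + 2·C·cosβ = 13·3.3694 + 3·2.9138 + 2·87.4300 = 227.4031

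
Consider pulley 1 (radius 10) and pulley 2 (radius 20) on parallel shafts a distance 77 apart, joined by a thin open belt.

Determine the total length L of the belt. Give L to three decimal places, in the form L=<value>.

L=249.548

open belt: β = asin((r2−r1)/C) = asin(10/77) = 7.4621°
wrap1 = π − 2β = 165.0758°
wrap2 = π + 2β = 194.9242°
tangent length = C·cosβ = 76.3479
L = r1·wrap1 + r2·wrap2 + 2·C·cosβ = 10·2.8811 + 20·3.4021 + 2·76.3479 = 249.5483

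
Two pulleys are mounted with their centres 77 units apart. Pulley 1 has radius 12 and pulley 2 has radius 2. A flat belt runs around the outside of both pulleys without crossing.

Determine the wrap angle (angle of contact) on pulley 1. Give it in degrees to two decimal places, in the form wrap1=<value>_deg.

wrap1=194.92_deg

open belt: β = asin((r2−r1)/C) = asin(-10/77) = -7.4621°
wrap1 = π − 2β = 194.9242°
wrap2 = π + 2β = 165.0758°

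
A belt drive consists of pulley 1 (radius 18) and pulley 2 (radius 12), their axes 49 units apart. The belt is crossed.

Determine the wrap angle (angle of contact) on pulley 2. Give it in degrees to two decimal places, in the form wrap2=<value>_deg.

crossed belt: β = asin((r1+r2)/C) = asin(30/49) = 37.7520°
wrap1 = wrap2 = π + 2β = 255.5040°

wrap2=255.50_deg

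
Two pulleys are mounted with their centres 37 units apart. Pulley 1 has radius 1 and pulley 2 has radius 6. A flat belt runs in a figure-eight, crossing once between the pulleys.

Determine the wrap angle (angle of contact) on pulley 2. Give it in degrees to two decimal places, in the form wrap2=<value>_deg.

wrap2=201.81_deg

crossed belt: β = asin((r1+r2)/C) = asin(7/37) = 10.9055°
wrap1 = wrap2 = π + 2β = 201.8109°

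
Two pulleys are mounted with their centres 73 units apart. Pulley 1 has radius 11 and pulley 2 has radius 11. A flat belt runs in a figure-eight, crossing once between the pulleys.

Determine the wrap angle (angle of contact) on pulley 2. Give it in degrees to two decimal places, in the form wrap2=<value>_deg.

crossed belt: β = asin((r1+r2)/C) = asin(22/73) = 17.5399°
wrap1 = wrap2 = π + 2β = 215.0798°

wrap2=215.08_deg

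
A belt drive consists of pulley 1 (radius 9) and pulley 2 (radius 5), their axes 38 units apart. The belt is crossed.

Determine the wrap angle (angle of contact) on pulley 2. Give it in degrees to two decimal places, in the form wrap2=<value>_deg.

wrap2=223.24_deg

crossed belt: β = asin((r1+r2)/C) = asin(14/38) = 21.6183°
wrap1 = wrap2 = π + 2β = 223.2365°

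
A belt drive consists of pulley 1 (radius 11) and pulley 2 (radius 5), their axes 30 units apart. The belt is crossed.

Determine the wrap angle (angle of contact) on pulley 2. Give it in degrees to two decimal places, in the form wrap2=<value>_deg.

crossed belt: β = asin((r1+r2)/C) = asin(16/30) = 32.2310°
wrap1 = wrap2 = π + 2β = 244.4619°

wrap2=244.46_deg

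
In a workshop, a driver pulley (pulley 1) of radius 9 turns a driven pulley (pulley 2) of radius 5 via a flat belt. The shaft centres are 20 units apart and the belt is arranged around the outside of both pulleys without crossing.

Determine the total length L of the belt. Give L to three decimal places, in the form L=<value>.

open belt: β = asin((r2−r1)/C) = asin(-4/20) = -11.5370°
wrap1 = π − 2β = 203.0739°
wrap2 = π + 2β = 156.9261°
tangent length = C·cosβ = 19.5959
L = r1·wrap1 + r2·wrap2 + 2·C·cosβ = 9·3.5443 + 5·2.7389 + 2·19.5959 = 84.7850

L=84.785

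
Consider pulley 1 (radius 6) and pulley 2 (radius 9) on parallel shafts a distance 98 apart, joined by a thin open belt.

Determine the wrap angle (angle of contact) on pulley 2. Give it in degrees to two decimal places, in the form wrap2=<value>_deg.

open belt: β = asin((r2−r1)/C) = asin(3/98) = 1.7542°
wrap1 = π − 2β = 176.4915°
wrap2 = π + 2β = 183.5085°

wrap2=183.51_deg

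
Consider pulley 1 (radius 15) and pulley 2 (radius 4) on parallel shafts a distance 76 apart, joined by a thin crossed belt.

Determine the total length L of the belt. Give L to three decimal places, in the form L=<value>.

crossed belt: β = asin((r1+r2)/C) = asin(19/76) = 14.4775°
wrap1 = wrap2 = π + 2β = 208.9550°
tangent length = C·cosβ = 73.5867
L = (r1+r2)·wrap + 2·C·cosβ = 19·3.6470 + 2·73.5867 = 216.4655

L=216.465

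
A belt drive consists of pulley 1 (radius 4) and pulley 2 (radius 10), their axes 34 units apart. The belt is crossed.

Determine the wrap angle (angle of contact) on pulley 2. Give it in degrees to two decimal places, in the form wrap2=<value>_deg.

crossed belt: β = asin((r1+r2)/C) = asin(14/34) = 24.3157°
wrap1 = wrap2 = π + 2β = 228.6315°

wrap2=228.63_deg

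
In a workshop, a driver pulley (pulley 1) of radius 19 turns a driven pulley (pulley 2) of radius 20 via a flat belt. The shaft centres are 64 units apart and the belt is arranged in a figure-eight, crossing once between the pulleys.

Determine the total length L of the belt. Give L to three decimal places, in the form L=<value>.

crossed belt: β = asin((r1+r2)/C) = asin(39/64) = 37.5443°
wrap1 = wrap2 = π + 2β = 255.0887°
tangent length = C·cosβ = 50.7445
L = (r1+r2)·wrap + 2·C·cosβ = 39·4.4521 + 2·50.7445 = 275.1223

L=275.122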